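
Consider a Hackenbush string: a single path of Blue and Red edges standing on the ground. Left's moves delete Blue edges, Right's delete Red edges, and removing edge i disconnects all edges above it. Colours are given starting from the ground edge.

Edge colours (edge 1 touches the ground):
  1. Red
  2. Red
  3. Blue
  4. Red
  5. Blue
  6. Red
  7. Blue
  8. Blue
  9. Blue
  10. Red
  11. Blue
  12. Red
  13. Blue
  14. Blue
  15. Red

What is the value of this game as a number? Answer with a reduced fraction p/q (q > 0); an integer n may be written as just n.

-13395/8192

Build v(s[:k]) for k = 1..15, string s = Red Red Blue Red Blue Red Blue Blue Blue Red Blue Red Blue Blue Red.
R: Left { — }, Right { 0 } — simplest -1
RR: Left { — }, Right { -1 0 } — simplest -2
RRB: Left { -2 }, Right { -1 0 } — simplest -3/2
RRBR: Left { -2 }, Right { -3/2 -1 0 } — simplest -7/4
RRBRB: Left { -2 -7/4 }, Right { -3/2 -1 0 } — simplest -13/8
RRBRBR: Left { -2 -7/4 }, Right { -13/8 -3/2 -1 0 } — simplest -27/16
RRBRBRB: Left { -2 -7/4 -27/16 }, Right { -13/8 -3/2 -1 0 } — simplest -53/32
RRBRBRBB: Left { -2 -7/4 -27/16 -53/32 }, Right { -13/8 -3/2 -1 0 } — simplest -105/64
RRBRBRBBB: Left { -2 -7/4 -27/16 -53/32 -105/64 }, Right { -13/8 -3/2 -1 0 } — simplest -209/128
RRBRBRBBBR: Left { -2 -7/4 -27/16 -53/32 -105/64 }, Right { -209/128 -13/8 -3/2 -1 0 } — simplest -419/256
RRBRBRBBBRB: Left { -2 -7/4 -27/16 -53/32 -105/64 -419/256 }, Right { -209/128 -13/8 -3/2 -1 0 } — simplest -837/512
RRBRBRBBBRBR: Left { -2 -7/4 -27/16 -53/32 -105/64 -419/256 }, Right { -837/512 -209/128 -13/8 -3/2 -1 0 } — simplest -1675/1024
RRBRBRBBBRBRB: Left { -2 -7/4 -27/16 -53/32 -105/64 -419/256 -1675/1024 }, Right { -837/512 -209/128 -13/8 -3/2 -1 0 } — simplest -3349/2048
RRBRBRBBBRBRBB: Left { -2 -7/4 -27/16 -53/32 -105/64 -419/256 -1675/1024 -3349/2048 }, Right { -837/512 -209/128 -13/8 -3/2 -1 0 } — simplest -6697/4096
RRBRBRBBBRBRBBR: Left { -2 -7/4 -27/16 -53/32 -105/64 -419/256 -1675/1024 -3349/2048 }, Right { -6697/4096 -837/512 -209/128 -13/8 -3/2 -1 0 } — simplest -13395/8192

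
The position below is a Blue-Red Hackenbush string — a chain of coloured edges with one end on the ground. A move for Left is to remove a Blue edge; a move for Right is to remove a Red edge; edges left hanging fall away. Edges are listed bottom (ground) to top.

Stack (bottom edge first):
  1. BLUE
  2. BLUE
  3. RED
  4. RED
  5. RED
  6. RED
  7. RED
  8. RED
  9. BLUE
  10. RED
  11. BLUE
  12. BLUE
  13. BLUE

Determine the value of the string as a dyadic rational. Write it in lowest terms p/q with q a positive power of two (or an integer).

Prefix values for BLUE BLUE RED RED RED RED RED RED BLUE RED BLUE BLUE BLUE via {L|R} + simplicity:
value_1 [B]  L=[0]  R=[—]  = 1
value_2 [BB]  L=[0; 1]  R=[—]  = 2
value_3 [BBR]  L=[0; 1]  R=[2]  = 3/2
value_4 [BBRR]  L=[0; 1]  R=[3/2; 2]  = 5/4
value_5 [BBRRR]  L=[0; 1]  R=[5/4; 3/2; 2]  = 9/8
value_6 [BBRRRR]  L=[0; 1]  R=[9/8; 5/4; 3/2; 2]  = 17/16
value_7 [BBRRRRR]  L=[0; 1]  R=[17/16; 9/8; 5/4; 3/2; 2]  = 33/32
value_8 [BBRRRRRR]  L=[0; 1]  R=[33/32; 17/16; 9/8; 5/4; 3/2; 2]  = 65/64
value_9 [BBRRRRRRB]  L=[0; 1; 65/64]  R=[33/32; 17/16; 9/8; 5/4; 3/2; 2]  = 131/128
value_10 [BBRRRRRRBR]  L=[0; 1; 65/64]  R=[131/128; 33/32; 17/16; 9/8; 5/4; 3/2; 2]  = 261/256
value_11 [BBRRRRRRBRB]  L=[0; 1; 65/64; 261/256]  R=[131/128; 33/32; 17/16; 9/8; 5/4; 3/2; 2]  = 523/512
value_12 [BBRRRRRRBRBB]  L=[0; 1; 65/64; 261/256; 523/512]  R=[131/128; 33/32; 17/16; 9/8; 5/4; 3/2; 2]  = 1047/1024
value_13 [BBRRRRRRBRBBB]  L=[0; 1; 65/64; 261/256; 523/512; 1047/1024]  R=[131/128; 33/32; 17/16; 9/8; 5/4; 3/2; 2]  = 2095/2048

2095/2048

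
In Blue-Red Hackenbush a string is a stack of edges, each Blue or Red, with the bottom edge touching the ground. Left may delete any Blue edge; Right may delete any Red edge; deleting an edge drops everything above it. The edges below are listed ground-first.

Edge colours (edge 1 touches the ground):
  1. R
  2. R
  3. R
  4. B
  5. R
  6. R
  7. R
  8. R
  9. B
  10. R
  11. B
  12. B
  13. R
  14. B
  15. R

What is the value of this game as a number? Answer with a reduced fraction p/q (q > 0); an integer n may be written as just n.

Recurse on prefixes of the 15-edge string R R R B R R R R B R B B R B R:
1 of 15 · R · max L −∞ · min R 0 — -1
2 of 15 · RR · max L −∞ · min R -1 — -2
3 of 15 · RRR · max L −∞ · min R -2 — -3
4 of 15 · RRRB · max L -3 · min R -2 — -5/2
5 of 15 · RRRBR · max L -3 · min R -5/2 — -11/4
6 of 15 · RRRBRR · max L -3 · min R -11/4 — -23/8
7 of 15 · RRRBRRR · max L -3 · min R -23/8 — -47/16
8 of 15 · RRRBRRRR · max L -3 · min R -47/16 — -95/32
9 of 15 · RRRBRRRRB · max L -95/32 · min R -47/16 — -189/64
10 of 15 · RRRBRRRRBR · max L -95/32 · min R -189/64 — -379/128
11 of 15 · RRRBRRRRBRB · max L -379/128 · min R -189/64 — -757/256
12 of 15 · RRRBRRRRBRBB · max L -757/256 · min R -189/64 — -1513/512
13 of 15 · RRRBRRRRBRBBR · max L -757/256 · min R -1513/512 — -3027/1024
14 of 15 · RRRBRRRRBRBBRB · max L -3027/1024 · min R -1513/512 — -6053/2048
15 of 15 · RRRBRRRRBRBBRBR · max L -3027/1024 · min R -6053/2048 — -12107/4096

-12107/4096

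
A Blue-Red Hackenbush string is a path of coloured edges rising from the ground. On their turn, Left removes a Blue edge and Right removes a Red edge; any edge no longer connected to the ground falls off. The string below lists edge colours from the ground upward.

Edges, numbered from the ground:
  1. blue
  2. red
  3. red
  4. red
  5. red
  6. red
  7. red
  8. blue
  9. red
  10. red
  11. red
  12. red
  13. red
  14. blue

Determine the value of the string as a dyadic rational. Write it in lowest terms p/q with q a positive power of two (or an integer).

131/8192

Build G(s[:k]) for k = 1..14, string s = blue red red red red red red blue red red red red red blue.
G(b) = { 0 |  } -> 1
G(br) = { 0 | 1 } -> 1/2
G(brr) = { 0 | 1/2,1 } -> 1/4
G(brrr) = { 0 | 1/4,1/2,1 } -> 1/8
G(brrrr) = { 0 | 1/8,1/4,1/2,1 } -> 1/16
G(brrrrr) = { 0 | 1/16,1/8,1/4,1/2,1 } -> 1/32
G(brrrrrr) = { 0 | 1/32,1/16,1/8,1/4,1/2,1 } -> 1/64
G(brrrrrrb) = { 0,1/64 | 1/32,1/16,1/8,1/4,1/2,1 } -> 3/128
G(brrrrrrbr) = { 0,1/64 | 3/128,1/32,1/16,1/8,1/4,1/2,1 } -> 5/256
G(brrrrrrbrr) = { 0,1/64 | 5/256,3/128,1/32,1/16,1/8,1/4,1/2,1 } -> 9/512
G(brrrrrrbrrr) = { 0,1/64 | 9/512,5/256,3/128,1/32,1/16,1/8,1/4,1/2,1 } -> 17/1024
G(brrrrrrbrrrr) = { 0,1/64 | 17/1024,9/512,5/256,3/128,1/32,1/16,1/8,1/4,1/2,1 } -> 33/2048
G(brrrrrrbrrrrr) = { 0,1/64 | 33/2048,17/1024,9/512,5/256,3/128,1/32,1/16,1/8,1/4,1/2,1 } -> 65/4096
G(brrrrrrbrrrrrb) = { 0,1/64,65/4096 | 33/2048,17/1024,9/512,5/256,3/128,1/32,1/16,1/8,1/4,1/2,1 } -> 131/8192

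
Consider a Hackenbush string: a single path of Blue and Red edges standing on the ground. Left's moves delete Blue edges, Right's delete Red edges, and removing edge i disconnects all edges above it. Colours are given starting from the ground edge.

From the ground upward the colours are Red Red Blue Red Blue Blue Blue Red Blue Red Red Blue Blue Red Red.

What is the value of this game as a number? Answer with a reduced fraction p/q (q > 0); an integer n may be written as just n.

-12647/8192

1 of 15 · R · max L −∞ · min R 0 gives -1
2 of 15 · RR · max L −∞ · min R -1 gives -2
3 of 15 · RRB · max L -2 · min R -1 gives -3/2
4 of 15 · RRBR · max L -2 · min R -3/2 gives -7/4
5 of 15 · RRBRB · max L -7/4 · min R -3/2 gives -13/8
6 of 15 · RRBRBB · max L -13/8 · min R -3/2 gives -25/16
7 of 15 · RRBRBBB · max L -25/16 · min R -3/2 gives -49/32
8 of 15 · RRBRBBBR · max L -25/16 · min R -49/32 gives -99/64
9 of 15 · RRBRBBBRB · max L -99/64 · min R -49/32 gives -197/128
10 of 15 · RRBRBBBRBR · max L -99/64 · min R -197/128 gives -395/256
11 of 15 · RRBRBBBRBRR · max L -99/64 · min R -395/256 gives -791/512
12 of 15 · RRBRBBBRBRRB · max L -791/512 · min R -395/256 gives -1581/1024
13 of 15 · RRBRBBBRBRRBB · max L -1581/1024 · min R -395/256 gives -3161/2048
14 of 15 · RRBRBBBRBRRBBR · max L -1581/1024 · min R -3161/2048 gives -6323/4096
15 of 15 · RRBRBBBRBRRBBRR · max L -1581/1024 · min R -6323/4096 gives -12647/8192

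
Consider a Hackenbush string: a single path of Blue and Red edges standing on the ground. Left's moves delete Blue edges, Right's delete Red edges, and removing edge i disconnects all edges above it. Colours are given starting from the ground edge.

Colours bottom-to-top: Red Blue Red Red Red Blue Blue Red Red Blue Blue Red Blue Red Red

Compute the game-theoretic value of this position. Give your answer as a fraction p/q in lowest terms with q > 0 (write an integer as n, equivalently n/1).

Prefix values for Red Blue Red Red Red Blue Blue Red Red Blue Blue Red Blue Red Red via {L|R} + simplicity:
step 1: add Red to get R; options L={ — } R={ 0 } ⇒ -1
step 2: add Blue to get RB; options L={ -1 } R={ 0 } ⇒ -1/2
step 3: add Red to get RBR; options L={ -1 } R={ -1/2, 0 } ⇒ -3/4
step 4: add Red to get RBRR; options L={ -1 } R={ -3/4, -1/2, 0 } ⇒ -7/8
step 5: add Red to get RBRRR; options L={ -1 } R={ -7/8, -3/4, -1/2, 0 } ⇒ -15/16
step 6: add Blue to get RBRRRB; options L={ -1, -15/16 } R={ -7/8, -3/4, -1/2, 0 } ⇒ -29/32
step 7: add Blue to get RBRRRBB; options L={ -1, -15/16, -29/32 } R={ -7/8, -3/4, -1/2, 0 } ⇒ -57/64
step 8: add Red to get RBRRRBBR; options L={ -1, -15/16, -29/32 } R={ -57/64, -7/8, -3/4, -1/2, 0 } ⇒ -115/128
step 9: add Red to get RBRRRBBRR; options L={ -1, -15/16, -29/32 } R={ -115/128, -57/64, -7/8, -3/4, -1/2, 0 } ⇒ -231/256
step 10: add Blue to get RBRRRBBRRB; options L={ -1, -15/16, -29/32, -231/256 } R={ -115/128, -57/64, -7/8, -3/4, -1/2, 0 } ⇒ -461/512
step 11: add Blue to get RBRRRBBRRBB; options L={ -1, -15/16, -29/32, -231/256, -461/512 } R={ -115/128, -57/64, -7/8, -3/4, -1/2, 0 } ⇒ -921/1024
step 12: add Red to get RBRRRBBRRBBR; options L={ -1, -15/16, -29/32, -231/256, -461/512 } R={ -921/1024, -115/128, -57/64, -7/8, -3/4, -1/2, 0 } ⇒ -1843/2048
step 13: add Blue to get RBRRRBBRRBBRB; options L={ -1, -15/16, -29/32, -231/256, -461/512, -1843/2048 } R={ -921/1024, -115/128, -57/64, -7/8, -3/4, -1/2, 0 } ⇒ -3685/4096
step 14: add Red to get RBRRRBBRRBBRBR; options L={ -1, -15/16, -29/32, -231/256, -461/512, -1843/2048 } R={ -3685/4096, -921/1024, -115/128, -57/64, -7/8, -3/4, -1/2, 0 } ⇒ -7371/8192
step 15: add Red to get RBRRRBBRRBBRBRR; options L={ -1, -15/16, -29/32, -231/256, -461/512, -1843/2048 } R={ -7371/8192, -3685/4096, -921/1024, -115/128, -57/64, -7/8, -3/4, -1/2, 0 } ⇒ -14743/16384

-14743/16384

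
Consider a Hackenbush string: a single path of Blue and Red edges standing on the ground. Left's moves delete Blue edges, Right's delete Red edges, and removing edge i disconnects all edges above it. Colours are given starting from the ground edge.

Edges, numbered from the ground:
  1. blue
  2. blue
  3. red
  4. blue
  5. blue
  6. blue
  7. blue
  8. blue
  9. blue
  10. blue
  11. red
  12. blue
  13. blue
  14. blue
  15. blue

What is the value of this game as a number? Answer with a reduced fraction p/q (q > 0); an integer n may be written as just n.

value_1 [b]  L=[0]  R=[(no moves)]  = 1
value_2 [bb]  L=[0, 1]  R=[(no moves)]  = 2
value_3 [bbr]  L=[0, 1]  R=[2]  = 3/2
value_4 [bbrb]  L=[0, 1, 3/2]  R=[2]  = 7/4
value_5 [bbrbb]  L=[0, 1, 3/2, 7/4]  R=[2]  = 15/8
value_6 [bbrbbb]  L=[0, 1, 3/2, 7/4, 15/8]  R=[2]  = 31/16
value_7 [bbrbbbb]  L=[0, 1, 3/2, 7/4, 15/8, 31/16]  R=[2]  = 63/32
value_8 [bbrbbbbb]  L=[0, 1, 3/2, 7/4, 15/8, 31/16, 63/32]  R=[2]  = 127/64
value_9 [bbrbbbbbb]  L=[0, 1, 3/2, 7/4, 15/8, 31/16, 63/32, 127/64]  R=[2]  = 255/128
value_10 [bbrbbbbbbb]  L=[0, 1, 3/2, 7/4, 15/8, 31/16, 63/32, 127/64, 255/128]  R=[2]  = 511/256
value_11 [bbrbbbbbbbr]  L=[0, 1, 3/2, 7/4, 15/8, 31/16, 63/32, 127/64, 255/128]  R=[511/256, 2]  = 1021/512
value_12 [bbrbbbbbbbrb]  L=[0, 1, 3/2, 7/4, 15/8, 31/16, 63/32, 127/64, 255/128, 1021/512]  R=[511/256, 2]  = 2043/1024
value_13 [bbrbbbbbbbrbb]  L=[0, 1, 3/2, 7/4, 15/8, 31/16, 63/32, 127/64, 255/128, 1021/512, 2043/1024]  R=[511/256, 2]  = 4087/2048
value_14 [bbrbbbbbbbrbbb]  L=[0, 1, 3/2, 7/4, 15/8, 31/16, 63/32, 127/64, 255/128, 1021/512, 2043/1024, 4087/2048]  R=[511/256, 2]  = 8175/4096
value_15 [bbrbbbbbbbrbbbb]  L=[0, 1, 3/2, 7/4, 15/8, 31/16, 63/32, 127/64, 255/128, 1021/512, 2043/1024, 4087/2048, 8175/4096]  R=[511/256, 2]  = 16351/8192

16351/8192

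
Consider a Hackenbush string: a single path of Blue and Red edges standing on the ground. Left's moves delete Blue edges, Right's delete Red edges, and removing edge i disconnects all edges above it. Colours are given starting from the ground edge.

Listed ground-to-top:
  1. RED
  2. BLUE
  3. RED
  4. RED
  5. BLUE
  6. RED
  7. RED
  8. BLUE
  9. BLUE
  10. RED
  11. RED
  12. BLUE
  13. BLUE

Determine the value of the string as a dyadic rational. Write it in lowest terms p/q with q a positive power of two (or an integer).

Prefix values for RED BLUE RED RED BLUE RED RED BLUE BLUE RED RED BLUE BLUE via {L|R} + simplicity:
g_1 [R]  L=[∅]  R=[0]  gives -1
g_2 [RB]  L=[-1]  R=[0]  gives -1/2
g_3 [RBR]  L=[-1]  R=[-1/2,0]  gives -3/4
g_4 [RBRR]  L=[-1]  R=[-3/4,-1/2,0]  gives -7/8
g_5 [RBRRB]  L=[-1,-7/8]  R=[-3/4,-1/2,0]  gives -13/16
g_6 [RBRRBR]  L=[-1,-7/8]  R=[-13/16,-3/4,-1/2,0]  gives -27/32
g_7 [RBRRBRR]  L=[-1,-7/8]  R=[-27/32,-13/16,-3/4,-1/2,0]  gives -55/64
g_8 [RBRRBRRB]  L=[-1,-7/8,-55/64]  R=[-27/32,-13/16,-3/4,-1/2,0]  gives -109/128
g_9 [RBRRBRRBB]  L=[-1,-7/8,-55/64,-109/128]  R=[-27/32,-13/16,-3/4,-1/2,0]  gives -217/256
g_10 [RBRRBRRBBR]  L=[-1,-7/8,-55/64,-109/128]  R=[-217/256,-27/32,-13/16,-3/4,-1/2,0]  gives -435/512
g_11 [RBRRBRRBBRR]  L=[-1,-7/8,-55/64,-109/128]  R=[-435/512,-217/256,-27/32,-13/16,-3/4,-1/2,0]  gives -871/1024
g_12 [RBRRBRRBBRRB]  L=[-1,-7/8,-55/64,-109/128,-871/1024]  R=[-435/512,-217/256,-27/32,-13/16,-3/4,-1/2,0]  gives -1741/2048
g_13 [RBRRBRRBBRRBB]  L=[-1,-7/8,-55/64,-109/128,-871/1024,-1741/2048]  R=[-435/512,-217/256,-27/32,-13/16,-3/4,-1/2,0]  gives -3481/4096

-3481/4096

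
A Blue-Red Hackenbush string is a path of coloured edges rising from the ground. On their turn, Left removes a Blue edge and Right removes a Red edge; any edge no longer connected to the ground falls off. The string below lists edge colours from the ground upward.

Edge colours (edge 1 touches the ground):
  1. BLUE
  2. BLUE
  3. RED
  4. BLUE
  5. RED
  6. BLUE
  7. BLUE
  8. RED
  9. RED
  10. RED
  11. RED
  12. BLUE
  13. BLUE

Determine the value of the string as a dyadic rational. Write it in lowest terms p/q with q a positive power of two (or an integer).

edge 1 of 13 (BLUE): { 0 |  } → 1
edge 2 of 13 (BLUE): { 0 1 |  } → 2
edge 3 of 13 (RED): { 0 1 | 2 } → 3/2
edge 4 of 13 (BLUE): { 0 1 3/2 | 2 } → 7/4
edge 5 of 13 (RED): { 0 1 3/2 | 7/4 2 } → 13/8
edge 6 of 13 (BLUE): { 0 1 3/2 13/8 | 7/4 2 } → 27/16
edge 7 of 13 (BLUE): { 0 1 3/2 13/8 27/16 | 7/4 2 } → 55/32
edge 8 of 13 (RED): { 0 1 3/2 13/8 27/16 | 55/32 7/4 2 } → 109/64
edge 9 of 13 (RED): { 0 1 3/2 13/8 27/16 | 109/64 55/32 7/4 2 } → 217/128
edge 10 of 13 (RED): { 0 1 3/2 13/8 27/16 | 217/128 109/64 55/32 7/4 2 } → 433/256
edge 11 of 13 (RED): { 0 1 3/2 13/8 27/16 | 433/256 217/128 109/64 55/32 7/4 2 } → 865/512
edge 12 of 13 (BLUE): { 0 1 3/2 13/8 27/16 865/512 | 433/256 217/128 109/64 55/32 7/4 2 } → 1731/1024
edge 13 of 13 (BLUE): { 0 1 3/2 13/8 27/16 865/512 1731/1024 | 433/256 217/128 109/64 55/32 7/4 2 } → 3463/2048

3463/2048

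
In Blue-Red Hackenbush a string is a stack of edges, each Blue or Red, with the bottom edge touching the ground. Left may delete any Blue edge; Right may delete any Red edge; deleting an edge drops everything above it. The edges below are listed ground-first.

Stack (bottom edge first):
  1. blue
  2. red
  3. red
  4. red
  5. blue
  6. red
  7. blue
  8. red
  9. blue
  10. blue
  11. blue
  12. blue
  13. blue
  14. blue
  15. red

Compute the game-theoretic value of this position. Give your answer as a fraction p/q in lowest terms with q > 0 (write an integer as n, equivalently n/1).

1 of 15 · b · max L 0 · min R +∞ -> 1
2 of 15 · br · max L 0 · min R 1 -> 1/2
3 of 15 · brr · max L 0 · min R 1/2 -> 1/4
4 of 15 · brrr · max L 0 · min R 1/4 -> 1/8
5 of 15 · brrrb · max L 1/8 · min R 1/4 -> 3/16
6 of 15 · brrrbr · max L 1/8 · min R 3/16 -> 5/32
7 of 15 · brrrbrb · max L 5/32 · min R 3/16 -> 11/64
8 of 15 · brrrbrbr · max L 5/32 · min R 11/64 -> 21/128
9 of 15 · brrrbrbrb · max L 21/128 · min R 11/64 -> 43/256
10 of 15 · brrrbrbrbb · max L 43/256 · min R 11/64 -> 87/512
11 of 15 · brrrbrbrbbb · max L 87/512 · min R 11/64 -> 175/1024
12 of 15 · brrrbrbrbbbb · max L 175/1024 · min R 11/64 -> 351/2048
13 of 15 · brrrbrbrbbbbb · max L 351/2048 · min R 11/64 -> 703/4096
14 of 15 · brrrbrbrbbbbbb · max L 703/4096 · min R 11/64 -> 1407/8192
15 of 15 · brrrbrbrbbbbbbr · max L 703/4096 · min R 1407/8192 -> 2813/16384

2813/16384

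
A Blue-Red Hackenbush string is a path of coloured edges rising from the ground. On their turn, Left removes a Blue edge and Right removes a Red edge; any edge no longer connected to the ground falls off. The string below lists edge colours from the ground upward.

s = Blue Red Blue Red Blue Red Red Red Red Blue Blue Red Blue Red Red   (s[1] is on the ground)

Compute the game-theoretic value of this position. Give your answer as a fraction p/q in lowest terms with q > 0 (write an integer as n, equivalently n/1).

10345/16384

Prefix values for Blue Red Blue Red Blue Red Red Red Red Blue Blue Red Blue Red Red via {L|R} + simplicity:
edge 1 of 15 (Blue): { 0 |  } gives 1
edge 2 of 15 (Red): { 0 | 1 } gives 1/2
edge 3 of 15 (Blue): { 0 1/2 | 1 } gives 3/4
edge 4 of 15 (Red): { 0 1/2 | 3/4 1 } gives 5/8
edge 5 of 15 (Blue): { 0 1/2 5/8 | 3/4 1 } gives 11/16
edge 6 of 15 (Red): { 0 1/2 5/8 | 11/16 3/4 1 } gives 21/32
edge 7 of 15 (Red): { 0 1/2 5/8 | 21/32 11/16 3/4 1 } gives 41/64
edge 8 of 15 (Red): { 0 1/2 5/8 | 41/64 21/32 11/16 3/4 1 } gives 81/128
edge 9 of 15 (Red): { 0 1/2 5/8 | 81/128 41/64 21/32 11/16 3/4 1 } gives 161/256
edge 10 of 15 (Blue): { 0 1/2 5/8 161/256 | 81/128 41/64 21/32 11/16 3/4 1 } gives 323/512
edge 11 of 15 (Blue): { 0 1/2 5/8 161/256 323/512 | 81/128 41/64 21/32 11/16 3/4 1 } gives 647/1024
edge 12 of 15 (Red): { 0 1/2 5/8 161/256 323/512 | 647/1024 81/128 41/64 21/32 11/16 3/4 1 } gives 1293/2048
edge 13 of 15 (Blue): { 0 1/2 5/8 161/256 323/512 1293/2048 | 647/1024 81/128 41/64 21/32 11/16 3/4 1 } gives 2587/4096
edge 14 of 15 (Red): { 0 1/2 5/8 161/256 323/512 1293/2048 | 2587/4096 647/1024 81/128 41/64 21/32 11/16 3/4 1 } gives 5173/8192
edge 15 of 15 (Red): { 0 1/2 5/8 161/256 323/512 1293/2048 | 5173/8192 2587/4096 647/1024 81/128 41/64 21/32 11/16 3/4 1 } gives 10345/16384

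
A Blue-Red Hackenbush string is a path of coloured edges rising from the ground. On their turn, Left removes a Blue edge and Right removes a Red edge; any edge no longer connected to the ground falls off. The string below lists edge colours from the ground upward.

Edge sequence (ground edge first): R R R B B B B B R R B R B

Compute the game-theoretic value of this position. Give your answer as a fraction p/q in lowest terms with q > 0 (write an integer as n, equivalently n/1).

Prefix values for R R R B B B B B R R B R B via {L|R} + simplicity:
1 of 13 · R · max L −∞ · min R 0 so -1
2 of 13 · RR · max L −∞ · min R -1 so -2
3 of 13 · RRR · max L −∞ · min R -2 so -3
4 of 13 · RRRB · max L -3 · min R -2 so -5/2
5 of 13 · RRRBB · max L -5/2 · min R -2 so -9/4
6 of 13 · RRRBBB · max L -9/4 · min R -2 so -17/8
7 of 13 · RRRBBBB · max L -17/8 · min R -2 so -33/16
8 of 13 · RRRBBBBB · max L -33/16 · min R -2 so -65/32
9 of 13 · RRRBBBBBR · max L -33/16 · min R -65/32 so -131/64
10 of 13 · RRRBBBBBRR · max L -33/16 · min R -131/64 so -263/128
11 of 13 · RRRBBBBBRRB · max L -263/128 · min R -131/64 so -525/256
12 of 13 · RRRBBBBBRRBR · max L -263/128 · min R -525/256 so -1051/512
13 of 13 · RRRBBBBBRRBRB · max L -1051/512 · min R -525/256 so -2101/1024

-2101/1024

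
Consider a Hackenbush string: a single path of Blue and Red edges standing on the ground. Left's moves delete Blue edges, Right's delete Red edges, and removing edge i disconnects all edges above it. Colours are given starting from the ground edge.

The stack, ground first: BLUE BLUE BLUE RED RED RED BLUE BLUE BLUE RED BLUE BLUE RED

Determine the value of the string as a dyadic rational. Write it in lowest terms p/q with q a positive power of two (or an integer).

Prefix values for BLUE BLUE BLUE RED RED RED BLUE BLUE BLUE RED BLUE BLUE RED via {L|R} + simplicity:
G(B) = { 0 | — } = 1
G(BB) = { 0,1 | — } = 2
G(BBB) = { 0,1,2 | — } = 3
G(BBBR) = { 0,1,2 | 3 } = 5/2
G(BBBRR) = { 0,1,2 | 5/2,3 } = 9/4
G(BBBRRR) = { 0,1,2 | 9/4,5/2,3 } = 17/8
G(BBBRRRB) = { 0,1,2,17/8 | 9/4,5/2,3 } = 35/16
G(BBBRRRBB) = { 0,1,2,17/8,35/16 | 9/4,5/2,3 } = 71/32
G(BBBRRRBBB) = { 0,1,2,17/8,35/16,71/32 | 9/4,5/2,3 } = 143/64
G(BBBRRRBBBR) = { 0,1,2,17/8,35/16,71/32 | 143/64,9/4,5/2,3 } = 285/128
G(BBBRRRBBBRB) = { 0,1,2,17/8,35/16,71/32,285/128 | 143/64,9/4,5/2,3 } = 571/256
G(BBBRRRBBBRBB) = { 0,1,2,17/8,35/16,71/32,285/128,571/256 | 143/64,9/4,5/2,3 } = 1143/512
G(BBBRRRBBBRBBR) = { 0,1,2,17/8,35/16,71/32,285/128,571/256 | 1143/512,143/64,9/4,5/2,3 } = 2285/1024

2285/1024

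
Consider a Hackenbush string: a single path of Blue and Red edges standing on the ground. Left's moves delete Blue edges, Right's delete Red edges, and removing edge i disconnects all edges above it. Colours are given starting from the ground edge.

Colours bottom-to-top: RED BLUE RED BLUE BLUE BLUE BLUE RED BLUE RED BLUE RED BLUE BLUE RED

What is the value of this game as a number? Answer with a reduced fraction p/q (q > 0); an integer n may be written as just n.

1 of 15 · R · max L −∞ · min R 0 -> -1
2 of 15 · RB · max L -1 · min R 0 -> -1/2
3 of 15 · RBR · max L -1 · min R -1/2 -> -3/4
4 of 15 · RBRB · max L -3/4 · min R -1/2 -> -5/8
5 of 15 · RBRBB · max L -5/8 · min R -1/2 -> -9/16
6 of 15 · RBRBBB · max L -9/16 · min R -1/2 -> -17/32
7 of 15 · RBRBBBB · max L -17/32 · min R -1/2 -> -33/64
8 of 15 · RBRBBBBR · max L -17/32 · min R -33/64 -> -67/128
9 of 15 · RBRBBBBRB · max L -67/128 · min R -33/64 -> -133/256
10 of 15 · RBRBBBBRBR · max L -67/128 · min R -133/256 -> -267/512
11 of 15 · RBRBBBBRBRB · max L -267/512 · min R -133/256 -> -533/1024
12 of 15 · RBRBBBBRBRBR · max L -267/512 · min R -533/1024 -> -1067/2048
13 of 15 · RBRBBBBRBRBRB · max L -1067/2048 · min R -533/1024 -> -2133/4096
14 of 15 · RBRBBBBRBRBRBB · max L -2133/4096 · min R -533/1024 -> -4265/8192
15 of 15 · RBRBBBBRBRBRBBR · max L -2133/4096 · min R -4265/8192 -> -8531/16384

-8531/16384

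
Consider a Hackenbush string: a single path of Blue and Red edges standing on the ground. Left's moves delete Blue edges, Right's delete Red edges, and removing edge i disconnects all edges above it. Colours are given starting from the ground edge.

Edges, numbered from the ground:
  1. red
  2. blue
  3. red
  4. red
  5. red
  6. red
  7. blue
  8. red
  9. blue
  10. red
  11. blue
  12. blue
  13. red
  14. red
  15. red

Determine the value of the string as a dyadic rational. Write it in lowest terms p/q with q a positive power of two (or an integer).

-15695/16384

Prefix values for red blue red red red red blue red blue red blue blue red red red via {L|R} + simplicity:
r: Left { — }, Right { 0 } = simplest -1
rb: Left { -1 }, Right { 0 } = simplest -1/2
rbr: Left { -1 }, Right { -1/2; 0 } = simplest -3/4
rbrr: Left { -1 }, Right { -3/4; -1/2; 0 } = simplest -7/8
rbrrr: Left { -1 }, Right { -7/8; -3/4; -1/2; 0 } = simplest -15/16
rbrrrr: Left { -1 }, Right { -15/16; -7/8; -3/4; -1/2; 0 } = simplest -31/32
rbrrrrb: Left { -1; -31/32 }, Right { -15/16; -7/8; -3/4; -1/2; 0 } = simplest -61/64
rbrrrrbr: Left { -1; -31/32 }, Right { -61/64; -15/16; -7/8; -3/4; -1/2; 0 } = simplest -123/128
rbrrrrbrb: Left { -1; -31/32; -123/128 }, Right { -61/64; -15/16; -7/8; -3/4; -1/2; 0 } = simplest -245/256
rbrrrrbrbr: Left { -1; -31/32; -123/128 }, Right { -245/256; -61/64; -15/16; -7/8; -3/4; -1/2; 0 } = simplest -491/512
rbrrrrbrbrb: Left { -1; -31/32; -123/128; -491/512 }, Right { -245/256; -61/64; -15/16; -7/8; -3/4; -1/2; 0 } = simplest -981/1024
rbrrrrbrbrbb: Left { -1; -31/32; -123/128; -491/512; -981/1024 }, Right { -245/256; -61/64; -15/16; -7/8; -3/4; -1/2; 0 } = simplest -1961/2048
rbrrrrbrbrbbr: Left { -1; -31/32; -123/128; -491/512; -981/1024 }, Right { -1961/2048; -245/256; -61/64; -15/16; -7/8; -3/4; -1/2; 0 } = simplest -3923/4096
rbrrrrbrbrbbrr: Left { -1; -31/32; -123/128; -491/512; -981/1024 }, Right { -3923/4096; -1961/2048; -245/256; -61/64; -15/16; -7/8; -3/4; -1/2; 0 } = simplest -7847/8192
rbrrrrbrbrbbrrr: Left { -1; -31/32; -123/128; -491/512; -981/1024 }, Right { -7847/8192; -3923/4096; -1961/2048; -245/256; -61/64; -15/16; -7/8; -3/4; -1/2; 0 } = simplest -15695/16384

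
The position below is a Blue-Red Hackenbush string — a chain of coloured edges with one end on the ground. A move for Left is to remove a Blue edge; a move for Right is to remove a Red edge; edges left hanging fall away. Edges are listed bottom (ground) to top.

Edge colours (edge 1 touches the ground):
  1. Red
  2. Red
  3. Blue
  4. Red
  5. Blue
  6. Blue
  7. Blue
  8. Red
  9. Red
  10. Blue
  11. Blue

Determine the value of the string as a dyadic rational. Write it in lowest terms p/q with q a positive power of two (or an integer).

g_1 [R]  L=[·]  R=[0]  → -1
g_2 [RR]  L=[·]  R=[-1 0]  → -2
g_3 [RRB]  L=[-2]  R=[-1 0]  → -3/2
g_4 [RRBR]  L=[-2]  R=[-3/2 -1 0]  → -7/4
g_5 [RRBRB]  L=[-2 -7/4]  R=[-3/2 -1 0]  → -13/8
g_6 [RRBRBB]  L=[-2 -7/4 -13/8]  R=[-3/2 -1 0]  → -25/16
g_7 [RRBRBBB]  L=[-2 -7/4 -13/8 -25/16]  R=[-3/2 -1 0]  → -49/32
g_8 [RRBRBBBR]  L=[-2 -7/4 -13/8 -25/16]  R=[-49/32 -3/2 -1 0]  → -99/64
g_9 [RRBRBBBRR]  L=[-2 -7/4 -13/8 -25/16]  R=[-99/64 -49/32 -3/2 -1 0]  → -199/128
g_10 [RRBRBBBRRB]  L=[-2 -7/4 -13/8 -25/16 -199/128]  R=[-99/64 -49/32 -3/2 -1 0]  → -397/256
g_11 [RRBRBBBRRBB]  L=[-2 -7/4 -13/8 -25/16 -199/128 -397/256]  R=[-99/64 -49/32 -3/2 -1 0]  → -793/512

-793/512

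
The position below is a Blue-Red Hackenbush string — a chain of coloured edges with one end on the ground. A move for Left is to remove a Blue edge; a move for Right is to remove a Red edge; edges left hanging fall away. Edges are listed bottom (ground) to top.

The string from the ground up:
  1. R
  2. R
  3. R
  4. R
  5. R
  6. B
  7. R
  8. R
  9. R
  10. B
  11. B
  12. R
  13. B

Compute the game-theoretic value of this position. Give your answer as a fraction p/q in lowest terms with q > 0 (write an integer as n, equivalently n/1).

-1253/256

R: Left { · }, Right { 0 } -> simplest -1
RR: Left { · }, Right { -1,0 } -> simplest -2
RRR: Left { · }, Right { -2,-1,0 } -> simplest -3
RRRR: Left { · }, Right { -3,-2,-1,0 } -> simplest -4
RRRRR: Left { · }, Right { -4,-3,-2,-1,0 } -> simplest -5
RRRRRB: Left { -5 }, Right { -4,-3,-2,-1,0 } -> simplest -9/2
RRRRRBR: Left { -5 }, Right { -9/2,-4,-3,-2,-1,0 } -> simplest -19/4
RRRRRBRR: Left { -5 }, Right { -19/4,-9/2,-4,-3,-2,-1,0 } -> simplest -39/8
RRRRRBRRR: Left { -5 }, Right { -39/8,-19/4,-9/2,-4,-3,-2,-1,0 } -> simplest -79/16
RRRRRBRRRB: Left { -5,-79/16 }, Right { -39/8,-19/4,-9/2,-4,-3,-2,-1,0 } -> simplest -157/32
RRRRRBRRRBB: Left { -5,-79/16,-157/32 }, Right { -39/8,-19/4,-9/2,-4,-3,-2,-1,0 } -> simplest -313/64
RRRRRBRRRBBR: Left { -5,-79/16,-157/32 }, Right { -313/64,-39/8,-19/4,-9/2,-4,-3,-2,-1,0 } -> simplest -627/128
RRRRRBRRRBBRB: Left { -5,-79/16,-157/32,-627/128 }, Right { -313/64,-39/8,-19/4,-9/2,-4,-3,-2,-1,0 } -> simplest -1253/256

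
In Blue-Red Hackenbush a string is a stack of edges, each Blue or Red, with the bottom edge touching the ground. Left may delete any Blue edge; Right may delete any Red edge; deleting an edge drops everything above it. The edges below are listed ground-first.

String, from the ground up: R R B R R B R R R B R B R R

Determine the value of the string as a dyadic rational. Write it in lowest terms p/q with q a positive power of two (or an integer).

1 of 14 · R · max L −∞ · min R 0 — -1
2 of 14 · RR · max L −∞ · min R -1 — -2
3 of 14 · RRB · max L -2 · min R -1 — -3/2
4 of 14 · RRBR · max L -2 · min R -3/2 — -7/4
5 of 14 · RRBRR · max L -2 · min R -7/4 — -15/8
6 of 14 · RRBRRB · max L -15/8 · min R -7/4 — -29/16
7 of 14 · RRBRRBR · max L -15/8 · min R -29/16 — -59/32
8 of 14 · RRBRRBRR · max L -15/8 · min R -59/32 — -119/64
9 of 14 · RRBRRBRRR · max L -15/8 · min R -119/64 — -239/128
10 of 14 · RRBRRBRRRB · max L -239/128 · min R -119/64 — -477/256
11 of 14 · RRBRRBRRRBR · max L -239/128 · min R -477/256 — -955/512
12 of 14 · RRBRRBRRRBRB · max L -955/512 · min R -477/256 — -1909/1024
13 of 14 · RRBRRBRRRBRBR · max L -955/512 · min R -1909/1024 — -3819/2048
14 of 14 · RRBRRBRRRBRBRR · max L -955/512 · min R -3819/2048 — -7639/4096

-7639/4096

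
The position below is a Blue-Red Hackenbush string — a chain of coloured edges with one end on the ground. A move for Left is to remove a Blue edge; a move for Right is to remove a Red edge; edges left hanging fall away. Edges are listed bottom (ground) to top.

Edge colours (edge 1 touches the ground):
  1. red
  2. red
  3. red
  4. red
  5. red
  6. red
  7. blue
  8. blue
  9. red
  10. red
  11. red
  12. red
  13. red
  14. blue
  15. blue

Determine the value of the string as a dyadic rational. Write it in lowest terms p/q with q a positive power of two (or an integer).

edge 1 of 15 (red): { ∅ | 0 } — -1
edge 2 of 15 (red): { ∅ | -1, 0 } — -2
edge 3 of 15 (red): { ∅ | -2, -1, 0 } — -3
edge 4 of 15 (red): { ∅ | -3, -2, -1, 0 } — -4
edge 5 of 15 (red): { ∅ | -4, -3, -2, -1, 0 } — -5
edge 6 of 15 (red): { ∅ | -5, -4, -3, -2, -1, 0 } — -6
edge 7 of 15 (blue): { -6 | -5, -4, -3, -2, -1, 0 } — -11/2
edge 8 of 15 (blue): { -6, -11/2 | -5, -4, -3, -2, -1, 0 } — -21/4
edge 9 of 15 (red): { -6, -11/2 | -21/4, -5, -4, -3, -2, -1, 0 } — -43/8
edge 10 of 15 (red): { -6, -11/2 | -43/8, -21/4, -5, -4, -3, -2, -1, 0 } — -87/16
edge 11 of 15 (red): { -6, -11/2 | -87/16, -43/8, -21/4, -5, -4, -3, -2, -1, 0 } — -175/32
edge 12 of 15 (red): { -6, -11/2 | -175/32, -87/16, -43/8, -21/4, -5, -4, -3, -2, -1, 0 } — -351/64
edge 13 of 15 (red): { -6, -11/2 | -351/64, -175/32, -87/16, -43/8, -21/4, -5, -4, -3, -2, -1, 0 } — -703/128
edge 14 of 15 (blue): { -6, -11/2, -703/128 | -351/64, -175/32, -87/16, -43/8, -21/4, -5, -4, -3, -2, -1, 0 } — -1405/256
edge 15 of 15 (blue): { -6, -11/2, -703/128, -1405/256 | -351/64, -175/32, -87/16, -43/8, -21/4, -5, -4, -3, -2, -1, 0 } — -2809/512

-2809/512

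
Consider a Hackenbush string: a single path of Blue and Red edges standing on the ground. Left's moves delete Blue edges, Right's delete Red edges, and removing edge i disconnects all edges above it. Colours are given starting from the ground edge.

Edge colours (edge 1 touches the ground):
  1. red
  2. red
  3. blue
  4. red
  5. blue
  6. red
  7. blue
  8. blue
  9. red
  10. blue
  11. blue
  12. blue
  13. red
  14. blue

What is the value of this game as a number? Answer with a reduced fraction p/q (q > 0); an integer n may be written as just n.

-6725/4096

Recurse on prefixes of the 14-edge string red red blue red blue red blue blue red blue blue blue red blue:
1 of 14 · r · max L −∞ · min R 0 so -1
2 of 14 · rr · max L −∞ · min R -1 so -2
3 of 14 · rrb · max L -2 · min R -1 so -3/2
4 of 14 · rrbr · max L -2 · min R -3/2 so -7/4
5 of 14 · rrbrb · max L -7/4 · min R -3/2 so -13/8
6 of 14 · rrbrbr · max L -7/4 · min R -13/8 so -27/16
7 of 14 · rrbrbrb · max L -27/16 · min R -13/8 so -53/32
8 of 14 · rrbrbrbb · max L -53/32 · min R -13/8 so -105/64
9 of 14 · rrbrbrbbr · max L -53/32 · min R -105/64 so -211/128
10 of 14 · rrbrbrbbrb · max L -211/128 · min R -105/64 so -421/256
11 of 14 · rrbrbrbbrbb · max L -421/256 · min R -105/64 so -841/512
12 of 14 · rrbrbrbbrbbb · max L -841/512 · min R -105/64 so -1681/1024
13 of 14 · rrbrbrbbrbbbr · max L -841/512 · min R -1681/1024 so -3363/2048
14 of 14 · rrbrbrbbrbbbrb · max L -3363/2048 · min R -1681/1024 so -6725/4096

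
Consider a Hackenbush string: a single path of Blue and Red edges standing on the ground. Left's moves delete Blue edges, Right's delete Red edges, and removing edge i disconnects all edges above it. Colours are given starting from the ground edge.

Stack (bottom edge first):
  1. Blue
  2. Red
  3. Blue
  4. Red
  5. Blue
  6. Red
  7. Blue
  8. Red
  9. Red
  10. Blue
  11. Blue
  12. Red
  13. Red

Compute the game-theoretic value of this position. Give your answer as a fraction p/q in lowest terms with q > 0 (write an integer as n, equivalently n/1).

2713/4096

Build value(s[:k]) for k = 1..13, string s = Blue Red Blue Red Blue Red Blue Red Red Blue Blue Red Red.
value_1 [B]  L=[0]  R=[·]  = 1
value_2 [BR]  L=[0]  R=[1]  = 1/2
value_3 [BRB]  L=[0; 1/2]  R=[1]  = 3/4
value_4 [BRBR]  L=[0; 1/2]  R=[3/4; 1]  = 5/8
value_5 [BRBRB]  L=[0; 1/2; 5/8]  R=[3/4; 1]  = 11/16
value_6 [BRBRBR]  L=[0; 1/2; 5/8]  R=[11/16; 3/4; 1]  = 21/32
value_7 [BRBRBRB]  L=[0; 1/2; 5/8; 21/32]  R=[11/16; 3/4; 1]  = 43/64
value_8 [BRBRBRBR]  L=[0; 1/2; 5/8; 21/32]  R=[43/64; 11/16; 3/4; 1]  = 85/128
value_9 [BRBRBRBRR]  L=[0; 1/2; 5/8; 21/32]  R=[85/128; 43/64; 11/16; 3/4; 1]  = 169/256
value_10 [BRBRBRBRRB]  L=[0; 1/2; 5/8; 21/32; 169/256]  R=[85/128; 43/64; 11/16; 3/4; 1]  = 339/512
value_11 [BRBRBRBRRBB]  L=[0; 1/2; 5/8; 21/32; 169/256; 339/512]  R=[85/128; 43/64; 11/16; 3/4; 1]  = 679/1024
value_12 [BRBRBRBRRBBR]  L=[0; 1/2; 5/8; 21/32; 169/256; 339/512]  R=[679/1024; 85/128; 43/64; 11/16; 3/4; 1]  = 1357/2048
value_13 [BRBRBRBRRBBRR]  L=[0; 1/2; 5/8; 21/32; 169/256; 339/512]  R=[1357/2048; 679/1024; 85/128; 43/64; 11/16; 3/4; 1]  = 2713/4096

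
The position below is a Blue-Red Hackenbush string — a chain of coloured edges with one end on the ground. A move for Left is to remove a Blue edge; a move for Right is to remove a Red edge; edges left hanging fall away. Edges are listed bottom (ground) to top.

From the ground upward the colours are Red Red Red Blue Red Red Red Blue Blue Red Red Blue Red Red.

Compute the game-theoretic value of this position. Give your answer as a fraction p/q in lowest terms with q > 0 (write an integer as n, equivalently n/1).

-5943/2048

Prefix values for Red Red Red Blue Red Red Red Blue Blue Red Red Blue Red Red via {L|R} + simplicity:
step 1: add Red to get R; options L={ (no moves) } R={ 0 } — -1
step 2: add Red to get RR; options L={ (no moves) } R={ -1,0 } — -2
step 3: add Red to get RRR; options L={ (no moves) } R={ -2,-1,0 } — -3
step 4: add Blue to get RRRB; options L={ -3 } R={ -2,-1,0 } — -5/2
step 5: add Red to get RRRBR; options L={ -3 } R={ -5/2,-2,-1,0 } — -11/4
step 6: add Red to get RRRBRR; options L={ -3 } R={ -11/4,-5/2,-2,-1,0 } — -23/8
step 7: add Red to get RRRBRRR; options L={ -3 } R={ -23/8,-11/4,-5/2,-2,-1,0 } — -47/16
step 8: add Blue to get RRRBRRRB; options L={ -3,-47/16 } R={ -23/8,-11/4,-5/2,-2,-1,0 } — -93/32
step 9: add Blue to get RRRBRRRBB; options L={ -3,-47/16,-93/32 } R={ -23/8,-11/4,-5/2,-2,-1,0 } — -185/64
step 10: add Red to get RRRBRRRBBR; options L={ -3,-47/16,-93/32 } R={ -185/64,-23/8,-11/4,-5/2,-2,-1,0 } — -371/128
step 11: add Red to get RRRBRRRBBRR; options L={ -3,-47/16,-93/32 } R={ -371/128,-185/64,-23/8,-11/4,-5/2,-2,-1,0 } — -743/256
step 12: add Blue to get RRRBRRRBBRRB; options L={ -3,-47/16,-93/32,-743/256 } R={ -371/128,-185/64,-23/8,-11/4,-5/2,-2,-1,0 } — -1485/512
step 13: add Red to get RRRBRRRBBRRBR; options L={ -3,-47/16,-93/32,-743/256 } R={ -1485/512,-371/128,-185/64,-23/8,-11/4,-5/2,-2,-1,0 } — -2971/1024
step 14: add Red to get RRRBRRRBBRRBRR; options L={ -3,-47/16,-93/32,-743/256 } R={ -2971/1024,-1485/512,-371/128,-185/64,-23/8,-11/4,-5/2,-2,-1,0 } — -5943/2048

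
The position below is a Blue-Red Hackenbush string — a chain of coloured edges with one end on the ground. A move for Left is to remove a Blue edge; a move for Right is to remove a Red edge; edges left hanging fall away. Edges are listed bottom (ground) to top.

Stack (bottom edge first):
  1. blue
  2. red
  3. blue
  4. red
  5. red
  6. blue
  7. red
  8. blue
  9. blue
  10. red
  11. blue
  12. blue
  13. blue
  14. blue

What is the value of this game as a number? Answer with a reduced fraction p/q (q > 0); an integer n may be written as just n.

Recurse on prefixes of the 14-edge string blue red blue red red blue red blue blue red blue blue blue blue:
g(b) = { 0 |  } gives 1
g(br) = { 0 | 1 } gives 1/2
g(brb) = { 0 1/2 | 1 } gives 3/4
g(brbr) = { 0 1/2 | 3/4 1 } gives 5/8
g(brbrr) = { 0 1/2 | 5/8 3/4 1 } gives 9/16
g(brbrrb) = { 0 1/2 9/16 | 5/8 3/4 1 } gives 19/32
g(brbrrbr) = { 0 1/2 9/16 | 19/32 5/8 3/4 1 } gives 37/64
g(brbrrbrb) = { 0 1/2 9/16 37/64 | 19/32 5/8 3/4 1 } gives 75/128
g(brbrrbrbb) = { 0 1/2 9/16 37/64 75/128 | 19/32 5/8 3/4 1 } gives 151/256
g(brbrrbrbbr) = { 0 1/2 9/16 37/64 75/128 | 151/256 19/32 5/8 3/4 1 } gives 301/512
g(brbrrbrbbrb) = { 0 1/2 9/16 37/64 75/128 301/512 | 151/256 19/32 5/8 3/4 1 } gives 603/1024
g(brbrrbrbbrbb) = { 0 1/2 9/16 37/64 75/128 301/512 603/1024 | 151/256 19/32 5/8 3/4 1 } gives 1207/2048
g(brbrrbrbbrbbb) = { 0 1/2 9/16 37/64 75/128 301/512 603/1024 1207/2048 | 151/256 19/32 5/8 3/4 1 } gives 2415/4096
g(brbrrbrbbrbbbb) = { 0 1/2 9/16 37/64 75/128 301/512 603/1024 1207/2048 2415/4096 | 151/256 19/32 5/8 3/4 1 } gives 4831/8192

4831/8192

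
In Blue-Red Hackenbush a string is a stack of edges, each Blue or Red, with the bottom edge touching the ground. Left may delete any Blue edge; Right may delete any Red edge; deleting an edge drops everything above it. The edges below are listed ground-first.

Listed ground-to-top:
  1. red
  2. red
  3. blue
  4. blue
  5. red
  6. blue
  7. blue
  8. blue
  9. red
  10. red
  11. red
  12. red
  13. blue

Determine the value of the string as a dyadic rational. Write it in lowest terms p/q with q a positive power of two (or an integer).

edge 1 of 13 (red): { none | 0 } -> -1
edge 2 of 13 (red): { none | -1, 0 } -> -2
edge 3 of 13 (blue): { -2 | -1, 0 } -> -3/2
edge 4 of 13 (blue): { -2, -3/2 | -1, 0 } -> -5/4
edge 5 of 13 (red): { -2, -3/2 | -5/4, -1, 0 } -> -11/8
edge 6 of 13 (blue): { -2, -3/2, -11/8 | -5/4, -1, 0 } -> -21/16
edge 7 of 13 (blue): { -2, -3/2, -11/8, -21/16 | -5/4, -1, 0 } -> -41/32
edge 8 of 13 (blue): { -2, -3/2, -11/8, -21/16, -41/32 | -5/4, -1, 0 } -> -81/64
edge 9 of 13 (red): { -2, -3/2, -11/8, -21/16, -41/32 | -81/64, -5/4, -1, 0 } -> -163/128
edge 10 of 13 (red): { -2, -3/2, -11/8, -21/16, -41/32 | -163/128, -81/64, -5/4, -1, 0 } -> -327/256
edge 11 of 13 (red): { -2, -3/2, -11/8, -21/16, -41/32 | -327/256, -163/128, -81/64, -5/4, -1, 0 } -> -655/512
edge 12 of 13 (red): { -2, -3/2, -11/8, -21/16, -41/32 | -655/512, -327/256, -163/128, -81/64, -5/4, -1, 0 } -> -1311/1024
edge 13 of 13 (blue): { -2, -3/2, -11/8, -21/16, -41/32, -1311/1024 | -655/512, -327/256, -163/128, -81/64, -5/4, -1, 0 } -> -2621/2048

-2621/2048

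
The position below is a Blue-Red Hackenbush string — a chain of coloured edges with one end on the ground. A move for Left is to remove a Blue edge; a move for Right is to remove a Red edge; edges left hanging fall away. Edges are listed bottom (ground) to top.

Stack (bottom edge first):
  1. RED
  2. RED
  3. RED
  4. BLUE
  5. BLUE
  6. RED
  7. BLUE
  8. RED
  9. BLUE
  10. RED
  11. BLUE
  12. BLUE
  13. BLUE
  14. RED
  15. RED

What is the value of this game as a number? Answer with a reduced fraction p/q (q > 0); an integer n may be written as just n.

edge 1 of 15 (RED): { (no moves) | 0 } => -1
edge 2 of 15 (RED): { (no moves) | -1, 0 } => -2
edge 3 of 15 (RED): { (no moves) | -2, -1, 0 } => -3
edge 4 of 15 (BLUE): { -3 | -2, -1, 0 } => -5/2
edge 5 of 15 (BLUE): { -3, -5/2 | -2, -1, 0 } => -9/4
edge 6 of 15 (RED): { -3, -5/2 | -9/4, -2, -1, 0 } => -19/8
edge 7 of 15 (BLUE): { -3, -5/2, -19/8 | -9/4, -2, -1, 0 } => -37/16
edge 8 of 15 (RED): { -3, -5/2, -19/8 | -37/16, -9/4, -2, -1, 0 } => -75/32
edge 9 of 15 (BLUE): { -3, -5/2, -19/8, -75/32 | -37/16, -9/4, -2, -1, 0 } => -149/64
edge 10 of 15 (RED): { -3, -5/2, -19/8, -75/32 | -149/64, -37/16, -9/4, -2, -1, 0 } => -299/128
edge 11 of 15 (BLUE): { -3, -5/2, -19/8, -75/32, -299/128 | -149/64, -37/16, -9/4, -2, -1, 0 } => -597/256
edge 12 of 15 (BLUE): { -3, -5/2, -19/8, -75/32, -299/128, -597/256 | -149/64, -37/16, -9/4, -2, -1, 0 } => -1193/512
edge 13 of 15 (BLUE): { -3, -5/2, -19/8, -75/32, -299/128, -597/256, -1193/512 | -149/64, -37/16, -9/4, -2, -1, 0 } => -2385/1024
edge 14 of 15 (RED): { -3, -5/2, -19/8, -75/32, -299/128, -597/256, -1193/512 | -2385/1024, -149/64, -37/16, -9/4, -2, -1, 0 } => -4771/2048
edge 15 of 15 (RED): { -3, -5/2, -19/8, -75/32, -299/128, -597/256, -1193/512 | -4771/2048, -2385/1024, -149/64, -37/16, -9/4, -2, -1, 0 } => -9543/4096

-9543/4096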